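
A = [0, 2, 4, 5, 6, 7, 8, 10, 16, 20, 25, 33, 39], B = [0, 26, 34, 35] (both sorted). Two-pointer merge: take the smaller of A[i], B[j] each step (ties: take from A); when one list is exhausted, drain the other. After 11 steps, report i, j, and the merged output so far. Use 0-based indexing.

i=10, j=1, merged so far=[0, 0, 2, 4, 5, 6, 7, 8, 10, 16, 20]

i=0 j=0: A[i]=0<=B[j]=0 take 0, i++
i=1 j=0: A[i]=2>B[j]=0 take 0, j++
i=1 j=1: A[i]=2<=B[j]=26 take 2, i++
i=2 j=1: A[i]=4<=B[j]=26 take 4, i++
i=3 j=1: A[i]=5<=B[j]=26 take 5, i++
i=4 j=1: A[i]=6<=B[j]=26 take 6, i++
i=5 j=1: A[i]=7<=B[j]=26 take 7, i++
i=6 j=1: A[i]=8<=B[j]=26 take 8, i++
i=7 j=1: A[i]=10<=B[j]=26 take 10, i++
i=8 j=1: A[i]=16<=B[j]=26 take 16, i++
i=9 j=1: A[i]=20<=B[j]=26 take 20, i++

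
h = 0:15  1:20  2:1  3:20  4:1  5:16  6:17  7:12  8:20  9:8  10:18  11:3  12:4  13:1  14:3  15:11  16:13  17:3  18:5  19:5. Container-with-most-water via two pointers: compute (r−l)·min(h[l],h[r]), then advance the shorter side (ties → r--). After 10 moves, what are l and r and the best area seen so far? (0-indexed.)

l=1, r=10, best area=208

l=0 r=19: min(15,5)*19=95 best=95 *, r--
l=0 r=18: min(15,5)*18=90 best=95, r--
l=0 r=17: min(15,3)*17=51 best=95, r--
l=0 r=16: min(15,13)*16=208 best=208 *, r--
l=0 r=15: min(15,11)*15=165 best=208, r--
l=0 r=14: min(15,3)*14=42 best=208, r--
l=0 r=13: min(15,1)*13=13 best=208, r--
l=0 r=12: min(15,4)*12=48 best=208, r--
l=0 r=11: min(15,3)*11=33 best=208, r--
l=0 r=10: min(15,18)*10=150 best=208, l++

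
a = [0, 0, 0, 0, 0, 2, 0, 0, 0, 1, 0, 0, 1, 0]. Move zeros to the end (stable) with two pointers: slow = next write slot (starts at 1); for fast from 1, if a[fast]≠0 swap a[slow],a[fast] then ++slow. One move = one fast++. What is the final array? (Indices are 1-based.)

(s=1,f=1) a[fast]=0 → fast++
(s=1,f=2) a[fast]=0 → fast++
(s=1,f=3) a[fast]=0 → fast++
(s=1,f=4) a[fast]=0 → fast++
(s=1,f=5) a[fast]=0 → fast++
(s=1,f=6) a[fast]=2≠0 swap→a[1]=2 → slow++,fast++
(s=2,f=7) a[fast]=0 → fast++
(s=2,f=8) a[fast]=0 → fast++
(s=2,f=9) a[fast]=0 → fast++
(s=2,f=10) a[fast]=1≠0 swap→a[2]=1 → slow++,fast++
(s=3,f=11) a[fast]=0 → fast++
(s=3,f=12) a[fast]=0 → fast++
(s=3,f=13) a[fast]=1≠0 swap→a[3]=1 → slow++,fast++
(s=4,f=14) a[fast]=0 → fast++

[2, 1, 1, 0, 0, 0, 0, 0, 0, 0, 0, 0, 0, 0]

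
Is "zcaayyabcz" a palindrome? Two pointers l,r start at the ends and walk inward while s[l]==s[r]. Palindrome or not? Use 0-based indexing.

not a palindrome (mismatch at 2,7)

[0,9] 'z'=='z' → l++,r--
[1,8] 'c'=='c' → l++,r--
[2,7] 'a'!='b' → stop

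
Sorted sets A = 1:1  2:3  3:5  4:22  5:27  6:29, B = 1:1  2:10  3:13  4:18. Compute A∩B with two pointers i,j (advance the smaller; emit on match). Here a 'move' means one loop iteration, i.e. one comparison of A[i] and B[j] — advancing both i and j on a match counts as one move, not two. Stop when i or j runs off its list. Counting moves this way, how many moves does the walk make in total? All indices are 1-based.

i=1 j=1: 1==1 emit, i++,j++
i=2 j=2: 3<10, i++
i=3 j=2: 5<10, i++
i=4 j=2: 22>10, j++
i=4 j=3: 22>13, j++
i=4 j=4: 22>18, j++

6 moves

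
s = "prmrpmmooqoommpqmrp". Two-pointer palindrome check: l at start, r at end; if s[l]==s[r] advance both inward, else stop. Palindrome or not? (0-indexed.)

not a palindrome (mismatch at 3,15)

[0,18] 'p'=='p' → l++,r--
[1,17] 'r'=='r' → l++,r--
[2,16] 'm'=='m' → l++,r--
[3,15] 'r'!='q' → stop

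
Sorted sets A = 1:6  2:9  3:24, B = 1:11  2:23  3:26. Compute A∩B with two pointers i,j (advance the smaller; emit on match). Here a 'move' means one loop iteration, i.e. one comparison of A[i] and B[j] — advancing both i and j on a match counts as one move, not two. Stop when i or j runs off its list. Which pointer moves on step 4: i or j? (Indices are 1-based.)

[i=1,j=1] 6<11 → i++
[i=2,j=1] 9<11 → i++
[i=3,j=1] 24>11 → j++
[i=3,j=2] 24>23 → j++

j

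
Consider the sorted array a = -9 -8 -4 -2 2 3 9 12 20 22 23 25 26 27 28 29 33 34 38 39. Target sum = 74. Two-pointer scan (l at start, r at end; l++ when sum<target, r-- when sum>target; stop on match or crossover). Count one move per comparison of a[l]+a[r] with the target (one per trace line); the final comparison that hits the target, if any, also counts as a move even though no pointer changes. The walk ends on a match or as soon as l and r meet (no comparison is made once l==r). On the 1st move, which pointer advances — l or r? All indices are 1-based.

l=1 r=20: -9+39=30 <74, l++

l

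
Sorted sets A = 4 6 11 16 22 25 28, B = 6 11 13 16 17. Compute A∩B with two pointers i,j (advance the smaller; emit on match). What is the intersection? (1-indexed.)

[i=1,j=1] 4<6 → i++
[i=2,j=1] 6==6 emit → i++,j++
[i=3,j=2] 11==11 emit → i++,j++
[i=4,j=3] 16>13 → j++
[i=4,j=4] 16==16 emit → i++,j++
[i=5,j=5] 22>17 → j++

intersection = [6, 11, 16]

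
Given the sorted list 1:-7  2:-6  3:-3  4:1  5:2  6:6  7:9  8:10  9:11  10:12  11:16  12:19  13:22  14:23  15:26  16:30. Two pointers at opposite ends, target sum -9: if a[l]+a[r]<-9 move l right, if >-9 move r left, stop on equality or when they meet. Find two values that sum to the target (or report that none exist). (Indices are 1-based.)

(-6, -3)

[1,16] -7+30=23 >-9 → r--
[1,15] -7+26=19 >-9 → r--
[1,14] -7+23=16 >-9 → r--
[1,13] -7+22=15 >-9 → r--
[1,12] -7+19=12 >-9 → r--
[1,11] -7+16=9 >-9 → r--
[1,10] -7+12=5 >-9 → r--
[1,9] -7+11=4 >-9 → r--
[1,8] -7+10=3 >-9 → r--
[1,7] -7+9=2 >-9 → r--
[1,6] -7+6=-1 >-9 → r--
[1,5] -7+2=-5 >-9 → r--
[1,4] -7+1=-6 >-9 → r--
[1,3] -7+-3=-10 <-9 → l++
[2,3] -6+-3=-9 → found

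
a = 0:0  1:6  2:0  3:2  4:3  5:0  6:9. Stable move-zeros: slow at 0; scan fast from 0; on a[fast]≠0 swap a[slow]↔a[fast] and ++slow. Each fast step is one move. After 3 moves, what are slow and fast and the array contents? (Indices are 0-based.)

(s=0,f=0) a[fast]=0 → fast++
(s=0,f=1) a[fast]=6≠0 swap→a[0]=6 → slow++,fast++
(s=1,f=2) a[fast]=0 → fast++

slow=1, fast=3, a=[6, 0, 0, 2, 3, 0, 9]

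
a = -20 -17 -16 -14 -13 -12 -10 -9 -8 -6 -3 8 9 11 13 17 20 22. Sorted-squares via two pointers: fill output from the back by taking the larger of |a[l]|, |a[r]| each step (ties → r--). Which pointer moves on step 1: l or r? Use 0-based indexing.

r

[0,17] |-20|<=|22| out[17]=484 → r--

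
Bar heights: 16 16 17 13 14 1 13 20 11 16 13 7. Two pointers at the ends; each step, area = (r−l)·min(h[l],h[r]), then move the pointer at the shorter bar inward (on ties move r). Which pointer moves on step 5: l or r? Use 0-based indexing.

l

[0,11] min(16,7)*11=77 best=77 * → r--
[0,10] min(16,13)*10=130 best=130 * → r--
[0,9] min(16,16)*9=144 best=144 * → r--
[0,8] min(16,11)*8=88 best=144 → r--
[0,7] min(16,20)*7=112 best=144 → l++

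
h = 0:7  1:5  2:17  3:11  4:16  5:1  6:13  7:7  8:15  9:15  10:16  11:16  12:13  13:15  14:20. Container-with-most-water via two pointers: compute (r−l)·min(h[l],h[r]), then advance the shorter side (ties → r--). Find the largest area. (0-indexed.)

max area = 204

l=0 r=14: min(7,20)*14=98 best=98 *, l++
l=1 r=14: min(5,20)*13=65 best=98, l++
l=2 r=14: min(17,20)*12=204 best=204 *, l++
l=3 r=14: min(11,20)*11=121 best=204, l++
l=4 r=14: min(16,20)*10=160 best=204, l++
l=5 r=14: min(1,20)*9=9 best=204, l++
l=6 r=14: min(13,20)*8=104 best=204, l++
l=7 r=14: min(7,20)*7=49 best=204, l++
l=8 r=14: min(15,20)*6=90 best=204, l++
l=9 r=14: min(15,20)*5=75 best=204, l++
l=10 r=14: min(16,20)*4=64 best=204, l++
l=11 r=14: min(16,20)*3=48 best=204, l++
l=12 r=14: min(13,20)*2=26 best=204, l++
l=13 r=14: min(15,20)*1=15 best=204, l++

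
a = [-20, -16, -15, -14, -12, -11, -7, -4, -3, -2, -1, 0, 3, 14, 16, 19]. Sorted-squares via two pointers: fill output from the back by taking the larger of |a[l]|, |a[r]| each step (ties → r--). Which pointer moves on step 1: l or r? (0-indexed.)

[0,15] |-20|>|19| out[15]=400 → l++

l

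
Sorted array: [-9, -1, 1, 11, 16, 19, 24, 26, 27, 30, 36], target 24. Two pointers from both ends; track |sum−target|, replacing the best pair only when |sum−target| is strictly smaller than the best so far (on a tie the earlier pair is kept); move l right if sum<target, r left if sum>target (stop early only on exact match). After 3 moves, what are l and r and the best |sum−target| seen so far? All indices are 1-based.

l=2, r=9, best |Δ|=3

l=1 r=11: -9+36=27 d=3 *, r--
l=1 r=10: -9+30=21 d=3, l++
l=2 r=10: -1+30=29 d=5, r--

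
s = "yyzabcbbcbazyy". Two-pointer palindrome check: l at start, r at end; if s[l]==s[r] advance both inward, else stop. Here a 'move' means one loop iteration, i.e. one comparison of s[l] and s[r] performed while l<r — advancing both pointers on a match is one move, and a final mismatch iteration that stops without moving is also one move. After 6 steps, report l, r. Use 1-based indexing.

l=7, r=8

l=1 r=14: 'y'=='y', l++,r--
l=2 r=13: 'y'=='y', l++,r--
l=3 r=12: 'z'=='z', l++,r--
l=4 r=11: 'a'=='a', l++,r--
l=5 r=10: 'b'=='b', l++,r--
l=6 r=9: 'c'=='c', l++,r--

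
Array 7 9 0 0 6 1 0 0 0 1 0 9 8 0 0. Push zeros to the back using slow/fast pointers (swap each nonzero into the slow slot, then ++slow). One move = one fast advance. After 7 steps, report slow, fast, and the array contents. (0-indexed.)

slow=4, fast=7, a=[7, 9, 6, 1, 0, 0, 0, 0, 0, 1, 0, 9, 8, 0, 0]

(s=0,f=0) a[fast]=7≠0 swap→a[0]=7 → slow++,fast++
(s=1,f=1) a[fast]=9≠0 swap→a[1]=9 → slow++,fast++
(s=2,f=2) a[fast]=0 → fast++
(s=2,f=3) a[fast]=0 → fast++
(s=2,f=4) a[fast]=6≠0 swap→a[2]=6 → slow++,fast++
(s=3,f=5) a[fast]=1≠0 swap→a[3]=1 → slow++,fast++
(s=4,f=6) a[fast]=0 → fast++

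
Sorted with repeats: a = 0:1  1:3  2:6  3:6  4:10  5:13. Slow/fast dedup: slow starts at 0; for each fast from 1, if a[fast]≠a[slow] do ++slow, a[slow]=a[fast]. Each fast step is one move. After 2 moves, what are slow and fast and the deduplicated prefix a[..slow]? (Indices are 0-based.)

slow=2, fast=3, prefix=[1, 3, 6]

(s=0,f=1) a[fast]=3≠a[slow]=1 write a[1]=3 → slow++,fast++
(s=1,f=2) a[fast]=6≠a[slow]=3 write a[2]=6 → slow++,fast++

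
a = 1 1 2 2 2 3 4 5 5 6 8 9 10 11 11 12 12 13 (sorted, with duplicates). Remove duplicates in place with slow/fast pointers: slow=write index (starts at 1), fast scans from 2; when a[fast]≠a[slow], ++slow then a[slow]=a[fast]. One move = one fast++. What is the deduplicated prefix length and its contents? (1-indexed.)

length 12; prefix = [1, 2, 3, 4, 5, 6, 8, 9, 10, 11, 12, 13]

(s=1,f=2) a[fast]=1=a[slow] dup → fast++
(s=1,f=3) a[fast]=2≠a[slow]=1 write a[2]=2 → slow++,fast++
(s=2,f=4) a[fast]=2=a[slow] dup → fast++
(s=2,f=5) a[fast]=2=a[slow] dup → fast++
(s=2,f=6) a[fast]=3≠a[slow]=2 write a[3]=3 → slow++,fast++
(s=3,f=7) a[fast]=4≠a[slow]=3 write a[4]=4 → slow++,fast++
(s=4,f=8) a[fast]=5≠a[slow]=4 write a[5]=5 → slow++,fast++
(s=5,f=9) a[fast]=5=a[slow] dup → fast++
(s=5,f=10) a[fast]=6≠a[slow]=5 write a[6]=6 → slow++,fast++
(s=6,f=11) a[fast]=8≠a[slow]=6 write a[7]=8 → slow++,fast++
(s=7,f=12) a[fast]=9≠a[slow]=8 write a[8]=9 → slow++,fast++
(s=8,f=13) a[fast]=10≠a[slow]=9 write a[9]=10 → slow++,fast++
(s=9,f=14) a[fast]=11≠a[slow]=10 write a[10]=11 → slow++,fast++
(s=10,f=15) a[fast]=11=a[slow] dup → fast++
(s=10,f=16) a[fast]=12≠a[slow]=11 write a[11]=12 → slow++,fast++
(s=11,f=17) a[fast]=12=a[slow] dup → fast++
(s=11,f=18) a[fast]=13≠a[slow]=12 write a[12]=13 → slow++,fast++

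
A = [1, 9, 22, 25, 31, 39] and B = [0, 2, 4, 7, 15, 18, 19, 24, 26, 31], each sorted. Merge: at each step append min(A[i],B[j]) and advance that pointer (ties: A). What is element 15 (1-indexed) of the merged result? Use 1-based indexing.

[i=1,j=1] A[i]=1>B[j]=0 take 0 → j++
[i=1,j=2] A[i]=1<=B[j]=2 take 1 → i++
[i=2,j=2] A[i]=9>B[j]=2 take 2 → j++
[i=2,j=3] A[i]=9>B[j]=4 take 4 → j++
[i=2,j=4] A[i]=9>B[j]=7 take 7 → j++
[i=2,j=5] A[i]=9<=B[j]=15 take 9 → i++
[i=3,j=5] A[i]=22>B[j]=15 take 15 → j++
[i=3,j=6] A[i]=22>B[j]=18 take 18 → j++
[i=3,j=7] A[i]=22>B[j]=19 take 19 → j++
[i=3,j=8] A[i]=22<=B[j]=24 take 22 → i++
[i=4,j=8] A[i]=25>B[j]=24 take 24 → j++
[i=4,j=9] A[i]=25<=B[j]=26 take 25 → i++
[i=5,j=9] A[i]=31>B[j]=26 take 26 → j++
[i=5,j=10] A[i]=31<=B[j]=31 take 31 → i++
[i=6,j=10] A[i]=39>B[j]=31 take 31 → j++
[i=6,j=11] B done, take A[i]=39 → i++

merged[15] = 31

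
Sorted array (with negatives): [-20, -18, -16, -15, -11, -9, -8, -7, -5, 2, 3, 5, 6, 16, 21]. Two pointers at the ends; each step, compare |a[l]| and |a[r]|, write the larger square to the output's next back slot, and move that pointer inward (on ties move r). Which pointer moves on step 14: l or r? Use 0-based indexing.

r

[0,14] |-20|<=|21| out[14]=441 → r--
[0,13] |-20|>|16| out[13]=400 → l++
[1,13] |-18|>|16| out[12]=324 → l++
[2,13] |-16|<=|16| out[11]=256 → r--
[2,12] |-16|>|6| out[10]=256 → l++
[3,12] |-15|>|6| out[9]=225 → l++
[4,12] |-11|>|6| out[8]=121 → l++
[5,12] |-9|>|6| out[7]=81 → l++
[6,12] |-8|>|6| out[6]=64 → l++
[7,12] |-7|>|6| out[5]=49 → l++
[8,12] |-5|<=|6| out[4]=36 → r--
[8,11] |-5|<=|5| out[3]=25 → r--
[8,10] |-5|>|3| out[2]=25 → l++
[9,10] |2|<=|3| out[1]=9 → r--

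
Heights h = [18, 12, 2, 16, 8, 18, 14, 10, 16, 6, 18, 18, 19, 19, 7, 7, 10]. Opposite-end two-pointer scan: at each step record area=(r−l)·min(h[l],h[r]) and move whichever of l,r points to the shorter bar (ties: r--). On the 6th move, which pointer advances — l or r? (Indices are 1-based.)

l=1 r=17: min(18,10)*16=160 best=160 *, r--
l=1 r=16: min(18,7)*15=105 best=160, r--
l=1 r=15: min(18,7)*14=98 best=160, r--
l=1 r=14: min(18,19)*13=234 best=234 *, l++
l=2 r=14: min(12,19)*12=144 best=234, l++
l=3 r=14: min(2,19)*11=22 best=234, l++

l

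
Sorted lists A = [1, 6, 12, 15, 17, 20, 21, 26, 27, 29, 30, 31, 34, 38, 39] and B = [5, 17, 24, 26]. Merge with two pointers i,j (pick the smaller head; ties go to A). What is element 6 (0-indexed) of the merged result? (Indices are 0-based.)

[i=0,j=0] A[i]=1<=B[j]=5 take 1 → i++
[i=1,j=0] A[i]=6>B[j]=5 take 5 → j++
[i=1,j=1] A[i]=6<=B[j]=17 take 6 → i++
[i=2,j=1] A[i]=12<=B[j]=17 take 12 → i++
[i=3,j=1] A[i]=15<=B[j]=17 take 15 → i++
[i=4,j=1] A[i]=17<=B[j]=17 take 17 → i++
[i=5,j=1] A[i]=20>B[j]=17 take 17 → j++
[i=5,j=2] A[i]=20<=B[j]=24 take 20 → i++
[i=6,j=2] A[i]=21<=B[j]=24 take 21 → i++
[i=7,j=2] A[i]=26>B[j]=24 take 24 → j++
[i=7,j=3] A[i]=26<=B[j]=26 take 26 → i++
[i=8,j=3] A[i]=27>B[j]=26 take 26 → j++
[i=8,j=4] B done, take A[i]=27 → i++
[i=9,j=4] B done, take A[i]=29 → i++
[i=10,j=4] B done, take A[i]=30 → i++
[i=11,j=4] B done, take A[i]=31 → i++
[i=12,j=4] B done, take A[i]=34 → i++
[i=13,j=4] B done, take A[i]=38 → i++
[i=14,j=4] B done, take A[i]=39 → i++

merged[6] = 17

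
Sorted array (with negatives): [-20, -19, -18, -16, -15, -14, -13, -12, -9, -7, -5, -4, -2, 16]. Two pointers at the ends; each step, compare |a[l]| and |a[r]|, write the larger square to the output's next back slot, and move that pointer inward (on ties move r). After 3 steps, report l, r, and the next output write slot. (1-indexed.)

l=1 r=14: |-20|>|16| out[14]=400, l++
l=2 r=14: |-19|>|16| out[13]=361, l++
l=3 r=14: |-18|>|16| out[12]=324, l++

l=4, r=14, next write slot=11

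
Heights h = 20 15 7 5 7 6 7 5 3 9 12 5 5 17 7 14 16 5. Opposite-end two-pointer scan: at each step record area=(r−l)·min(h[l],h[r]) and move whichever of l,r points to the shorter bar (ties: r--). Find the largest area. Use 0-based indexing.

max area = 256

l=0 r=17: min(20,5)*17=85 best=85 *, r--
l=0 r=16: min(20,16)*16=256 best=256 *, r--
l=0 r=15: min(20,14)*15=210 best=256, r--
l=0 r=14: min(20,7)*14=98 best=256, r--
l=0 r=13: min(20,17)*13=221 best=256, r--
l=0 r=12: min(20,5)*12=60 best=256, r--
l=0 r=11: min(20,5)*11=55 best=256, r--
l=0 r=10: min(20,12)*10=120 best=256, r--
l=0 r=9: min(20,9)*9=81 best=256, r--
l=0 r=8: min(20,3)*8=24 best=256, r--
l=0 r=7: min(20,5)*7=35 best=256, r--
l=0 r=6: min(20,7)*6=42 best=256, r--
l=0 r=5: min(20,6)*5=30 best=256, r--
l=0 r=4: min(20,7)*4=28 best=256, r--
l=0 r=3: min(20,5)*3=15 best=256, r--
l=0 r=2: min(20,7)*2=14 best=256, r--
l=0 r=1: min(20,15)*1=15 best=256, r--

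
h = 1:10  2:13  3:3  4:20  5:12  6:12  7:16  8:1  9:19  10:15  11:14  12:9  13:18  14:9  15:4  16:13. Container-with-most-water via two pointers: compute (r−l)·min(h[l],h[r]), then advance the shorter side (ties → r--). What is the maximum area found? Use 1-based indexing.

max area = 182

[1,16] min(10,13)*15=150 best=150 * → l++
[2,16] min(13,13)*14=182 best=182 * → r--
[2,15] min(13,4)*13=52 best=182 → r--
[2,14] min(13,9)*12=108 best=182 → r--
[2,13] min(13,18)*11=143 best=182 → l++
[3,13] min(3,18)*10=30 best=182 → l++
[4,13] min(20,18)*9=162 best=182 → r--
[4,12] min(20,9)*8=72 best=182 → r--
[4,11] min(20,14)*7=98 best=182 → r--
[4,10] min(20,15)*6=90 best=182 → r--
[4,9] min(20,19)*5=95 best=182 → r--
[4,8] min(20,1)*4=4 best=182 → r--
[4,7] min(20,16)*3=48 best=182 → r--
[4,6] min(20,12)*2=24 best=182 → r--
[4,5] min(20,12)*1=12 best=182 → r--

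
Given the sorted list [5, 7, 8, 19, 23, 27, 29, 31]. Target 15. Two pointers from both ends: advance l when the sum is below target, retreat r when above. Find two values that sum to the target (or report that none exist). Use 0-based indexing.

(7, 8)

[0,7] 5+31=36 >15 → r--
[0,6] 5+29=34 >15 → r--
[0,5] 5+27=32 >15 → r--
[0,4] 5+23=28 >15 → r--
[0,3] 5+19=24 >15 → r--
[0,2] 5+8=13 <15 → l++
[1,2] 7+8=15 → found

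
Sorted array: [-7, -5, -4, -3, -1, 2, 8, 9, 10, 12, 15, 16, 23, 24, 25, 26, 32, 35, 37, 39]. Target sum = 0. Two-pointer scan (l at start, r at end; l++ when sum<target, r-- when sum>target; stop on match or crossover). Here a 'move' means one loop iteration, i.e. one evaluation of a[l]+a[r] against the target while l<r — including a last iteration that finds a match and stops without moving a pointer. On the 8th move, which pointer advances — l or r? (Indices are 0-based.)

l=0 r=19: -7+39=32 >0, r--
l=0 r=18: -7+37=30 >0, r--
l=0 r=17: -7+35=28 >0, r--
l=0 r=16: -7+32=25 >0, r--
l=0 r=15: -7+26=19 >0, r--
l=0 r=14: -7+25=18 >0, r--
l=0 r=13: -7+24=17 >0, r--
l=0 r=12: -7+23=16 >0, r--

r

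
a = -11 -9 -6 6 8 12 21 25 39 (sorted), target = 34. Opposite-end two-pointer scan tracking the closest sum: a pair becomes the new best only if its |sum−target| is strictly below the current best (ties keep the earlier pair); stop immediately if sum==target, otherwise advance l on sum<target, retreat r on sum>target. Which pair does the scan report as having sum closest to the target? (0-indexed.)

pair (-6, 39) with sum 33 (|Δ|=1)

l=0 r=8: -11+39=28 d=6 *, l++
l=1 r=8: -9+39=30 d=4 *, l++
l=2 r=8: -6+39=33 d=1 *, l++
l=3 r=8: 6+39=45 d=11, r--
l=3 r=7: 6+25=31 d=3, l++
l=4 r=7: 8+25=33 d=1, l++
l=5 r=7: 12+25=37 d=3, r--
l=5 r=6: 12+21=33 d=1, l++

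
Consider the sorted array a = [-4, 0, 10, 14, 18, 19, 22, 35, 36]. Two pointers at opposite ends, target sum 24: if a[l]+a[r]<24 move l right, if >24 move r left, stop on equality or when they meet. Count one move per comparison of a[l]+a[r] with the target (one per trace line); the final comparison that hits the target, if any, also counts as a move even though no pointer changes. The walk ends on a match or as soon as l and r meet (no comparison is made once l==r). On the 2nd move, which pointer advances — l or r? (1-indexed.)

r

[1,9] -4+36=32 >24 → r--
[1,8] -4+35=31 >24 → r--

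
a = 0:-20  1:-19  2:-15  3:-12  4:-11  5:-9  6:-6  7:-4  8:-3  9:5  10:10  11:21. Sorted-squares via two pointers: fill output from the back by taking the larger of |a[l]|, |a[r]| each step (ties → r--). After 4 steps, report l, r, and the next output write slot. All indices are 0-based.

l=3, r=10, next write slot=7

[0,11] |-20|<=|21| out[11]=441 → r--
[0,10] |-20|>|10| out[10]=400 → l++
[1,10] |-19|>|10| out[9]=361 → l++
[2,10] |-15|>|10| out[8]=225 → l++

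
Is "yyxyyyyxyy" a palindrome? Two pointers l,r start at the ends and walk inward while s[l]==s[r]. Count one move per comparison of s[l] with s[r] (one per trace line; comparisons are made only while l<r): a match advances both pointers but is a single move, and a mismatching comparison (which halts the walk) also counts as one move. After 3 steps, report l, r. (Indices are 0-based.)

[0,9] 'y'=='y' → l++,r--
[1,8] 'y'=='y' → l++,r--
[2,7] 'x'=='x' → l++,r--

l=3, r=6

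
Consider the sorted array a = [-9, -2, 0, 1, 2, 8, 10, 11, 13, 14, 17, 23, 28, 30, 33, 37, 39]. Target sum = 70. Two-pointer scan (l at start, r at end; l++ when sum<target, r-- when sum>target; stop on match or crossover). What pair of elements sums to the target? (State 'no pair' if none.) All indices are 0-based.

[0,16] -9+39=30 <70 → l++
[1,16] -2+39=37 <70 → l++
[2,16] 0+39=39 <70 → l++
[3,16] 1+39=40 <70 → l++
[4,16] 2+39=41 <70 → l++
[5,16] 8+39=47 <70 → l++
[6,16] 10+39=49 <70 → l++
[7,16] 11+39=50 <70 → l++
[8,16] 13+39=52 <70 → l++
[9,16] 14+39=53 <70 → l++
[10,16] 17+39=56 <70 → l++
[11,16] 23+39=62 <70 → l++
[12,16] 28+39=67 <70 → l++
[13,16] 30+39=69 <70 → l++
[14,16] 33+39=72 >70 → r--
[14,15] 33+37=70 → found

(33, 37)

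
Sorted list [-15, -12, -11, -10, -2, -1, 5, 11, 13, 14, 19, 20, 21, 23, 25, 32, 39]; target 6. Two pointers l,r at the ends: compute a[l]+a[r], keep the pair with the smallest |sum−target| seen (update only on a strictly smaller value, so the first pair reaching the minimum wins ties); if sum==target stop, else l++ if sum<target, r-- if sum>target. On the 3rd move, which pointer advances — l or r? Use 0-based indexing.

l=0 r=16: -15+39=24 d=18 *, r--
l=0 r=15: -15+32=17 d=11 *, r--
l=0 r=14: -15+25=10 d=4 *, r--

r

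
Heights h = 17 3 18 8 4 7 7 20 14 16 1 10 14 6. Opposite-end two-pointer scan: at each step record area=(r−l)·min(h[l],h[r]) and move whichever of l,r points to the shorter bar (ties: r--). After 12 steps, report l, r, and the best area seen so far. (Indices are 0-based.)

l=6, r=7, best area=168

[0,13] min(17,6)*13=78 best=78 * → r--
[0,12] min(17,14)*12=168 best=168 * → r--
[0,11] min(17,10)*11=110 best=168 → r--
[0,10] min(17,1)*10=10 best=168 → r--
[0,9] min(17,16)*9=144 best=168 → r--
[0,8] min(17,14)*8=112 best=168 → r--
[0,7] min(17,20)*7=119 best=168 → l++
[1,7] min(3,20)*6=18 best=168 → l++
[2,7] min(18,20)*5=90 best=168 → l++
[3,7] min(8,20)*4=32 best=168 → l++
[4,7] min(4,20)*3=12 best=168 → l++
[5,7] min(7,20)*2=14 best=168 → l++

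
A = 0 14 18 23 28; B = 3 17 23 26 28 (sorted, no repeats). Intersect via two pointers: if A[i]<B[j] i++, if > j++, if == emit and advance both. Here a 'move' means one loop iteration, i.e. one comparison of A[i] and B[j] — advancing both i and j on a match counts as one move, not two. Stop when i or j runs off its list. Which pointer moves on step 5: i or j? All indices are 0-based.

[i=0,j=0] 0<3 → i++
[i=1,j=0] 14>3 → j++
[i=1,j=1] 14<17 → i++
[i=2,j=1] 18>17 → j++
[i=2,j=2] 18<23 → i++

i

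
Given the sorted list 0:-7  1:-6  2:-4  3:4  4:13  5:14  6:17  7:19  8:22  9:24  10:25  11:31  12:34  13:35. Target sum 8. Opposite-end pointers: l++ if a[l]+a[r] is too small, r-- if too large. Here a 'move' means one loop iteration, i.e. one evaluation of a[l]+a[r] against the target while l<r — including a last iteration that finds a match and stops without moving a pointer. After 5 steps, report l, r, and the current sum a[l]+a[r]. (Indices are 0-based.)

l=0, r=8, sum=15

[0,13] -7+35=28 >8 → r--
[0,12] -7+34=27 >8 → r--
[0,11] -7+31=24 >8 → r--
[0,10] -7+25=18 >8 → r--
[0,9] -7+24=17 >8 → r--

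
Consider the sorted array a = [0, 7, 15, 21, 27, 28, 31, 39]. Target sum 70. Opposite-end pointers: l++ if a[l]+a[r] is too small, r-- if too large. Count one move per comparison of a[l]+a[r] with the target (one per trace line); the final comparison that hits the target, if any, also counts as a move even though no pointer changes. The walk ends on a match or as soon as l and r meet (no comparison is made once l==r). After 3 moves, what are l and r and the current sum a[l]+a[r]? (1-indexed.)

l=4, r=8, sum=60

[1,8] 0+39=39 <70 → l++
[2,8] 7+39=46 <70 → l++
[3,8] 15+39=54 <70 → l++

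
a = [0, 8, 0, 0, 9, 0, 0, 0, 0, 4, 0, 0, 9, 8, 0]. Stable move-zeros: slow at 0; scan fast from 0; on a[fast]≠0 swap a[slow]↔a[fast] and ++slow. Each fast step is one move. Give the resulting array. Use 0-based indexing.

[8, 9, 4, 9, 8, 0, 0, 0, 0, 0, 0, 0, 0, 0, 0]

slow=0 fast=0: a[fast]=0, fast++
slow=0 fast=1: a[fast]=8≠0 swap→a[0]=8, slow++,fast++
slow=1 fast=2: a[fast]=0, fast++
slow=1 fast=3: a[fast]=0, fast++
slow=1 fast=4: a[fast]=9≠0 swap→a[1]=9, slow++,fast++
slow=2 fast=5: a[fast]=0, fast++
slow=2 fast=6: a[fast]=0, fast++
slow=2 fast=7: a[fast]=0, fast++
slow=2 fast=8: a[fast]=0, fast++
slow=2 fast=9: a[fast]=4≠0 swap→a[2]=4, slow++,fast++
slow=3 fast=10: a[fast]=0, fast++
slow=3 fast=11: a[fast]=0, fast++
slow=3 fast=12: a[fast]=9≠0 swap→a[3]=9, slow++,fast++
slow=4 fast=13: a[fast]=8≠0 swap→a[4]=8, slow++,fast++
slow=5 fast=14: a[fast]=0, fast++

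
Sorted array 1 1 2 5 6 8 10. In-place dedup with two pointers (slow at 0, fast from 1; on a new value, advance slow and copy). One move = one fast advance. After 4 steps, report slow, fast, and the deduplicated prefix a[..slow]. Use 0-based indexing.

slow=3, fast=5, prefix=[1, 2, 5, 6]

slow=0 fast=1: a[fast]=1=a[slow] dup, fast++
slow=0 fast=2: a[fast]=2≠a[slow]=1 write a[1]=2, slow++,fast++
slow=1 fast=3: a[fast]=5≠a[slow]=2 write a[2]=5, slow++,fast++
slow=2 fast=4: a[fast]=6≠a[slow]=5 write a[3]=6, slow++,fast++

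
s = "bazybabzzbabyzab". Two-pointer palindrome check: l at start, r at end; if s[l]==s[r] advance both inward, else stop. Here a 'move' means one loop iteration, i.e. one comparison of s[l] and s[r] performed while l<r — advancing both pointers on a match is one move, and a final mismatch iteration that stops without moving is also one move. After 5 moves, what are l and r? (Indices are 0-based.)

[0,15] 'b'=='b' → l++,r--
[1,14] 'a'=='a' → l++,r--
[2,13] 'z'=='z' → l++,r--
[3,12] 'y'=='y' → l++,r--
[4,11] 'b'=='b' → l++,r--

l=5, r=10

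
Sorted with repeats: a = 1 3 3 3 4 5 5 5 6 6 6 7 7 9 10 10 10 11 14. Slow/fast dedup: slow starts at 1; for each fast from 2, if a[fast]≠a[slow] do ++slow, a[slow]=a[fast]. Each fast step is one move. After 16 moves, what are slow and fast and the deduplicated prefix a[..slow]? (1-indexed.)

slow=8, fast=18, prefix=[1, 3, 4, 5, 6, 7, 9, 10]

(s=1,f=2) a[fast]=3≠a[slow]=1 write a[2]=3 → slow++,fast++
(s=2,f=3) a[fast]=3=a[slow] dup → fast++
(s=2,f=4) a[fast]=3=a[slow] dup → fast++
(s=2,f=5) a[fast]=4≠a[slow]=3 write a[3]=4 → slow++,fast++
(s=3,f=6) a[fast]=5≠a[slow]=4 write a[4]=5 → slow++,fast++
(s=4,f=7) a[fast]=5=a[slow] dup → fast++
(s=4,f=8) a[fast]=5=a[slow] dup → fast++
(s=4,f=9) a[fast]=6≠a[slow]=5 write a[5]=6 → slow++,fast++
(s=5,f=10) a[fast]=6=a[slow] dup → fast++
(s=5,f=11) a[fast]=6=a[slow] dup → fast++
(s=5,f=12) a[fast]=7≠a[slow]=6 write a[6]=7 → slow++,fast++
(s=6,f=13) a[fast]=7=a[slow] dup → fast++
(s=6,f=14) a[fast]=9≠a[slow]=7 write a[7]=9 → slow++,fast++
(s=7,f=15) a[fast]=10≠a[slow]=9 write a[8]=10 → slow++,fast++
(s=8,f=16) a[fast]=10=a[slow] dup → fast++
(s=8,f=17) a[fast]=10=a[slow] dup → fast++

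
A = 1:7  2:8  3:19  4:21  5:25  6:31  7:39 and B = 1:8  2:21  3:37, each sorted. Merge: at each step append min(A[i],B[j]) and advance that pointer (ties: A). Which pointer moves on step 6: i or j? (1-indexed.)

j

[i=1,j=1] A[i]=7<=B[j]=8 take 7 → i++
[i=2,j=1] A[i]=8<=B[j]=8 take 8 → i++
[i=3,j=1] A[i]=19>B[j]=8 take 8 → j++
[i=3,j=2] A[i]=19<=B[j]=21 take 19 → i++
[i=4,j=2] A[i]=21<=B[j]=21 take 21 → i++
[i=5,j=2] A[i]=25>B[j]=21 take 21 → j++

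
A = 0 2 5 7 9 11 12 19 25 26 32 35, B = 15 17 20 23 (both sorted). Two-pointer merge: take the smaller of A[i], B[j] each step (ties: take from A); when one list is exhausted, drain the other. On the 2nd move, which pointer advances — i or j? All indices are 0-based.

i

i=0 j=0: A[i]=0<=B[j]=15 take 0, i++
i=1 j=0: A[i]=2<=B[j]=15 take 2, i++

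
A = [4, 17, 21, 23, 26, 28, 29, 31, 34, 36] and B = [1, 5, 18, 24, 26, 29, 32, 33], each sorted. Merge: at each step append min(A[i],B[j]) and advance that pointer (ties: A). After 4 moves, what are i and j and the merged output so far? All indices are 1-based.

i=3, j=3, merged so far=[1, 4, 5, 17]

i=1 j=1: A[i]=4>B[j]=1 take 1, j++
i=1 j=2: A[i]=4<=B[j]=5 take 4, i++
i=2 j=2: A[i]=17>B[j]=5 take 5, j++
i=2 j=3: A[i]=17<=B[j]=18 take 17, i++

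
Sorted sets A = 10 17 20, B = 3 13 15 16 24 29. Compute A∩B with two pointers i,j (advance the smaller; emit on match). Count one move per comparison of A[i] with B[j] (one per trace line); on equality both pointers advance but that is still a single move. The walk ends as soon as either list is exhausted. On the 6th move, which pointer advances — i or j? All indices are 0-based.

[i=0,j=0] 10>3 → j++
[i=0,j=1] 10<13 → i++
[i=1,j=1] 17>13 → j++
[i=1,j=2] 17>15 → j++
[i=1,j=3] 17>16 → j++
[i=1,j=4] 17<24 → i++

i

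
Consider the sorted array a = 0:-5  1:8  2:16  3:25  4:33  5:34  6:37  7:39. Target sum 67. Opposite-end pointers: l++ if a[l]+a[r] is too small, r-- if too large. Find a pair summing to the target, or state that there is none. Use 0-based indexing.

l=0 r=7: -5+39=34 <67, l++
l=1 r=7: 8+39=47 <67, l++
l=2 r=7: 16+39=55 <67, l++
l=3 r=7: 25+39=64 <67, l++
l=4 r=7: 33+39=72 >67, r--
l=4 r=6: 33+37=70 >67, r--
l=4 r=5: 33+34=67, found

(33, 34)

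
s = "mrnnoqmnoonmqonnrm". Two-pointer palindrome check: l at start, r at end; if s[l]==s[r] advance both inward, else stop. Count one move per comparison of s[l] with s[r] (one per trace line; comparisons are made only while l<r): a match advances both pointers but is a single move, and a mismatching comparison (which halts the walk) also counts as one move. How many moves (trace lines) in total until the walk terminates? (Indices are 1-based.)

9 moves

[1,18] 'm'=='m' → l++,r--
[2,17] 'r'=='r' → l++,r--
[3,16] 'n'=='n' → l++,r--
[4,15] 'n'=='n' → l++,r--
[5,14] 'o'=='o' → l++,r--
[6,13] 'q'=='q' → l++,r--
[7,12] 'm'=='m' → l++,r--
[8,11] 'n'=='n' → l++,r--
[9,10] 'o'=='o' → l++,r--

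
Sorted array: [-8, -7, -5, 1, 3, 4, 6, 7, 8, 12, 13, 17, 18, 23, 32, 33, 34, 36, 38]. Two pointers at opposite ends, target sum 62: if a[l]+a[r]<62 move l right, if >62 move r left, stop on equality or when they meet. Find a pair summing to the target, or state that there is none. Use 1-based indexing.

no pair

l=1 r=19: -8+38=30 <62, l++
l=2 r=19: -7+38=31 <62, l++
l=3 r=19: -5+38=33 <62, l++
l=4 r=19: 1+38=39 <62, l++
l=5 r=19: 3+38=41 <62, l++
l=6 r=19: 4+38=42 <62, l++
l=7 r=19: 6+38=44 <62, l++
l=8 r=19: 7+38=45 <62, l++
l=9 r=19: 8+38=46 <62, l++
l=10 r=19: 12+38=50 <62, l++
l=11 r=19: 13+38=51 <62, l++
l=12 r=19: 17+38=55 <62, l++
l=13 r=19: 18+38=56 <62, l++
l=14 r=19: 23+38=61 <62, l++
l=15 r=19: 32+38=70 >62, r--
l=15 r=18: 32+36=68 >62, r--
l=15 r=17: 32+34=66 >62, r--
l=15 r=16: 32+33=65 >62, r--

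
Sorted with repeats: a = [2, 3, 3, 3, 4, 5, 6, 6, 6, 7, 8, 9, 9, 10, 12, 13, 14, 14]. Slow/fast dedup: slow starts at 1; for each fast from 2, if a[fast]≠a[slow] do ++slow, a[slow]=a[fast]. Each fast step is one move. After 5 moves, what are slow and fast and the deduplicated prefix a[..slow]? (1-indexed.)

slow=4, fast=7, prefix=[2, 3, 4, 5]

(s=1,f=2) a[fast]=3≠a[slow]=2 write a[2]=3 → slow++,fast++
(s=2,f=3) a[fast]=3=a[slow] dup → fast++
(s=2,f=4) a[fast]=3=a[slow] dup → fast++
(s=2,f=5) a[fast]=4≠a[slow]=3 write a[3]=4 → slow++,fast++
(s=3,f=6) a[fast]=5≠a[slow]=4 write a[4]=5 → slow++,fast++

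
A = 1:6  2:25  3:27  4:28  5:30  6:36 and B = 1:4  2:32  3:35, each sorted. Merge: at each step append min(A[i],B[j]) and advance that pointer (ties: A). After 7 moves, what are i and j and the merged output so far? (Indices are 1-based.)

i=1 j=1: A[i]=6>B[j]=4 take 4, j++
i=1 j=2: A[i]=6<=B[j]=32 take 6, i++
i=2 j=2: A[i]=25<=B[j]=32 take 25, i++
i=3 j=2: A[i]=27<=B[j]=32 take 27, i++
i=4 j=2: A[i]=28<=B[j]=32 take 28, i++
i=5 j=2: A[i]=30<=B[j]=32 take 30, i++
i=6 j=2: A[i]=36>B[j]=32 take 32, j++

i=6, j=3, merged so far=[4, 6, 25, 27, 28, 30, 32]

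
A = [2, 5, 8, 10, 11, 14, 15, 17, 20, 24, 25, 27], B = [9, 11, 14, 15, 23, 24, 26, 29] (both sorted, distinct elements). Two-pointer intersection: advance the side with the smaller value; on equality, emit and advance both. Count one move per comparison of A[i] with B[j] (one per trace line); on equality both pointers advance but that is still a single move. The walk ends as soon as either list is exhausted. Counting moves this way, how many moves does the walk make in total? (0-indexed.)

i=0 j=0: 2<9, i++
i=1 j=0: 5<9, i++
i=2 j=0: 8<9, i++
i=3 j=0: 10>9, j++
i=3 j=1: 10<11, i++
i=4 j=1: 11==11 emit, i++,j++
i=5 j=2: 14==14 emit, i++,j++
i=6 j=3: 15==15 emit, i++,j++
i=7 j=4: 17<23, i++
i=8 j=4: 20<23, i++
i=9 j=4: 24>23, j++
i=9 j=5: 24==24 emit, i++,j++
i=10 j=6: 25<26, i++
i=11 j=6: 27>26, j++
i=11 j=7: 27<29, i++

15 moves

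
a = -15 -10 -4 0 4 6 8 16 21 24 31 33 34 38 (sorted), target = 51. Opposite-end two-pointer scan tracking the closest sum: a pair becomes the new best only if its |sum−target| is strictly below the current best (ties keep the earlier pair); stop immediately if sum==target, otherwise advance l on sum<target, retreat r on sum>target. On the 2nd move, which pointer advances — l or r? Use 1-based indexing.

l

l=1 r=14: -15+38=23 d=28 *, l++
l=2 r=14: -10+38=28 d=23 *, l++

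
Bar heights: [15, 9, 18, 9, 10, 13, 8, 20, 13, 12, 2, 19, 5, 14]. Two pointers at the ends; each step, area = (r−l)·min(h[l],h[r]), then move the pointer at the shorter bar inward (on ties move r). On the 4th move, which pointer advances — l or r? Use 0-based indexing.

l

[0,13] min(15,14)*13=182 best=182 * → r--
[0,12] min(15,5)*12=60 best=182 → r--
[0,11] min(15,19)*11=165 best=182 → l++
[1,11] min(9,19)*10=90 best=182 → l++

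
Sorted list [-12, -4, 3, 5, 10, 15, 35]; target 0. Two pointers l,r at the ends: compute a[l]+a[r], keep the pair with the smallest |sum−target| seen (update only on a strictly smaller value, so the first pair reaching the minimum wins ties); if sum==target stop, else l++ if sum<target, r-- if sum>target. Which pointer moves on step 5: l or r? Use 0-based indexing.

[0,6] -12+35=23 d=23 * → r--
[0,5] -12+15=3 d=3 * → r--
[0,4] -12+10=-2 d=2 * → l++
[1,4] -4+10=6 d=6 → r--
[1,3] -4+5=1 d=1 * → r--

r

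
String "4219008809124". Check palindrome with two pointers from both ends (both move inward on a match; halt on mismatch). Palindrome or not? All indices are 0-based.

not a palindrome (mismatch at 5,7)

l=0 r=12: '4'=='4', l++,r--
l=1 r=11: '2'=='2', l++,r--
l=2 r=10: '1'=='1', l++,r--
l=3 r=9: '9'=='9', l++,r--
l=4 r=8: '0'=='0', l++,r--
l=5 r=7: '0'!='8', stop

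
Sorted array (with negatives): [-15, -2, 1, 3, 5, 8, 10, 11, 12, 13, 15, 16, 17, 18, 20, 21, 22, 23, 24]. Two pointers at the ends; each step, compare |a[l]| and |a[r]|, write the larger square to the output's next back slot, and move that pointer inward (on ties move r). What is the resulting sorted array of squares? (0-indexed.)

[1, 4, 9, 25, 64, 100, 121, 144, 169, 225, 225, 256, 289, 324, 400, 441, 484, 529, 576]

l=0 r=18: |-15|<=|24| out[18]=576, r--
l=0 r=17: |-15|<=|23| out[17]=529, r--
l=0 r=16: |-15|<=|22| out[16]=484, r--
l=0 r=15: |-15|<=|21| out[15]=441, r--
l=0 r=14: |-15|<=|20| out[14]=400, r--
l=0 r=13: |-15|<=|18| out[13]=324, r--
l=0 r=12: |-15|<=|17| out[12]=289, r--
l=0 r=11: |-15|<=|16| out[11]=256, r--
l=0 r=10: |-15|<=|15| out[10]=225, r--
l=0 r=9: |-15|>|13| out[9]=225, l++
l=1 r=9: |-2|<=|13| out[8]=169, r--
l=1 r=8: |-2|<=|12| out[7]=144, r--
l=1 r=7: |-2|<=|11| out[6]=121, r--
l=1 r=6: |-2|<=|10| out[5]=100, r--
l=1 r=5: |-2|<=|8| out[4]=64, r--
l=1 r=4: |-2|<=|5| out[3]=25, r--
l=1 r=3: |-2|<=|3| out[2]=9, r--
l=1 r=2: |-2|>|1| out[1]=4, l++
l=2 r=2: |1|<=|1| out[0]=1, r--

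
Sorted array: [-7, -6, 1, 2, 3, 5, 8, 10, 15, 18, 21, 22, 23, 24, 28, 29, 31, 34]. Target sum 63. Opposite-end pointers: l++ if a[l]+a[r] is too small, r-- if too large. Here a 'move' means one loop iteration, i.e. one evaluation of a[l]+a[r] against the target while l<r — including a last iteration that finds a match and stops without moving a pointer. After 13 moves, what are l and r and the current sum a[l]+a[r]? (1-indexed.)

l=14, r=18, sum=58

[1,18] -7+34=27 <63 → l++
[2,18] -6+34=28 <63 → l++
[3,18] 1+34=35 <63 → l++
[4,18] 2+34=36 <63 → l++
[5,18] 3+34=37 <63 → l++
[6,18] 5+34=39 <63 → l++
[7,18] 8+34=42 <63 → l++
[8,18] 10+34=44 <63 → l++
[9,18] 15+34=49 <63 → l++
[10,18] 18+34=52 <63 → l++
[11,18] 21+34=55 <63 → l++
[12,18] 22+34=56 <63 → l++
[13,18] 23+34=57 <63 → l++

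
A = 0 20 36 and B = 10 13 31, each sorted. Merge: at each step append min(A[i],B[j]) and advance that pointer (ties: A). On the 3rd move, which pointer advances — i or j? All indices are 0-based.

i=0 j=0: A[i]=0<=B[j]=10 take 0, i++
i=1 j=0: A[i]=20>B[j]=10 take 10, j++
i=1 j=1: A[i]=20>B[j]=13 take 13, j++

j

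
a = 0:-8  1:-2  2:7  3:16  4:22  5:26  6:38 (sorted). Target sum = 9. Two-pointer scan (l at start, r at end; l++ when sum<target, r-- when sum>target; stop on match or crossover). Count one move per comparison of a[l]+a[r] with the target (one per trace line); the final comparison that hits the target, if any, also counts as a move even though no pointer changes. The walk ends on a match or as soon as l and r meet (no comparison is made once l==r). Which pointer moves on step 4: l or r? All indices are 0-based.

[0,6] -8+38=30 >9 → r--
[0,5] -8+26=18 >9 → r--
[0,4] -8+22=14 >9 → r--
[0,3] -8+16=8 <9 → l++

l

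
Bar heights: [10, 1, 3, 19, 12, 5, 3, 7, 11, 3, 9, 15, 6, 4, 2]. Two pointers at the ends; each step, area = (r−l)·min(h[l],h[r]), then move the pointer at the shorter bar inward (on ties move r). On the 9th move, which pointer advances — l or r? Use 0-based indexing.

[0,14] min(10,2)*14=28 best=28 * → r--
[0,13] min(10,4)*13=52 best=52 * → r--
[0,12] min(10,6)*12=72 best=72 * → r--
[0,11] min(10,15)*11=110 best=110 * → l++
[1,11] min(1,15)*10=10 best=110 → l++
[2,11] min(3,15)*9=27 best=110 → l++
[3,11] min(19,15)*8=120 best=120 * → r--
[3,10] min(19,9)*7=63 best=120 → r--
[3,9] min(19,3)*6=18 best=120 → r--

r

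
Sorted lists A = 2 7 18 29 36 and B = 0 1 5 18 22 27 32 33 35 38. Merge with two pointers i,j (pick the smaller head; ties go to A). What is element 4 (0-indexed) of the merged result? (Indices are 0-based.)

i=0 j=0: A[i]=2>B[j]=0 take 0, j++
i=0 j=1: A[i]=2>B[j]=1 take 1, j++
i=0 j=2: A[i]=2<=B[j]=5 take 2, i++
i=1 j=2: A[i]=7>B[j]=5 take 5, j++
i=1 j=3: A[i]=7<=B[j]=18 take 7, i++
i=2 j=3: A[i]=18<=B[j]=18 take 18, i++
i=3 j=3: A[i]=29>B[j]=18 take 18, j++
i=3 j=4: A[i]=29>B[j]=22 take 22, j++
i=3 j=5: A[i]=29>B[j]=27 take 27, j++
i=3 j=6: A[i]=29<=B[j]=32 take 29, i++
i=4 j=6: A[i]=36>B[j]=32 take 32, j++
i=4 j=7: A[i]=36>B[j]=33 take 33, j++
i=4 j=8: A[i]=36>B[j]=35 take 35, j++
i=4 j=9: A[i]=36<=B[j]=38 take 36, i++
i=5 j=9: A done, take B[j]=38, j++

merged[4] = 7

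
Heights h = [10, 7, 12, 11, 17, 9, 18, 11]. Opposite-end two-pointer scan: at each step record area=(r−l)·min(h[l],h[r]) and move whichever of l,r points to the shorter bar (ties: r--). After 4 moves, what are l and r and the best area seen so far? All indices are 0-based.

l=3, r=6, best area=70

l=0 r=7: min(10,11)*7=70 best=70 *, l++
l=1 r=7: min(7,11)*6=42 best=70, l++
l=2 r=7: min(12,11)*5=55 best=70, r--
l=2 r=6: min(12,18)*4=48 best=70, l++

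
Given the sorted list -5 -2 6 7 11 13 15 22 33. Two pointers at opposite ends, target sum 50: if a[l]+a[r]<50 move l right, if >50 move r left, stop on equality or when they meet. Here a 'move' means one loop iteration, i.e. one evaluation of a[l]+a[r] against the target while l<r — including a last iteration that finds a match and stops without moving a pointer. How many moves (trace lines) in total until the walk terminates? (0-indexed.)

8 moves

l=0 r=8: -5+33=28 <50, l++
l=1 r=8: -2+33=31 <50, l++
l=2 r=8: 6+33=39 <50, l++
l=3 r=8: 7+33=40 <50, l++
l=4 r=8: 11+33=44 <50, l++
l=5 r=8: 13+33=46 <50, l++
l=6 r=8: 15+33=48 <50, l++
l=7 r=8: 22+33=55 >50, r--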